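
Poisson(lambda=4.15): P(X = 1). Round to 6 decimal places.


P = e^(-lam) * lam^k / k!
e^(-4.15) ≈ 0.01576442
lam^k = 4.15^1 = 4.15
k! = 1! = 1
P = 0.01576442 * 4.15 / 1 ≈ 0.065422

0.065422


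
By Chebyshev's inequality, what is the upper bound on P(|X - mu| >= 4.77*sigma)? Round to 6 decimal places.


P <= 1/k^2
k^2 = 4.77^2 = 22.7529
1/k^2 = 1 / 22.7529 ≈ 0.04395044

0.043950


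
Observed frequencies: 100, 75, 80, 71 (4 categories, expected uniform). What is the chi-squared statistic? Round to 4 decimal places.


chi2 = sum((O-E)^2/E), E = total/4
total = 326, E = 326/4 = 81.5
(100 - 81.5)^2 / 81.5 = 342.25 / 81.5 = 1369/326 ≈ 4.199387
(75 - 81.5)^2 / 81.5 = 42.25 / 81.5 = 169/326 ≈ 0.518405
(80 - 81.5)^2 / 81.5 = 2.25 / 81.5 = 9/326 ≈ 0.027607
(71 - 81.5)^2 / 81.5 = 110.25 / 81.5 = 441/326 ≈ 1.352761
chi2 = 994/163 ≈ 6.098160

6.0982


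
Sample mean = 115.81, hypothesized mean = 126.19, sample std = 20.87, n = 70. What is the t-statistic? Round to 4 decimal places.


t = (xbar - mu0) / (s/sqrt(n))
xbar - mu0 = 115.81 - 126.19 = -10.38
sqrt(70) ≈ 8.36660027
s/sqrt(n) = 20.87 / 8.36660027 ≈ 2.49444211
t = -10.38 / 2.49444211 ≈ -4.161251

-4.1613


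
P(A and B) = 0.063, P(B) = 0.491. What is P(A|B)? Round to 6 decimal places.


P(A|B) = P(A and B) / P(B) = 0.063 / 0.491 = 63/491 ≈ 0.12830957

0.128310


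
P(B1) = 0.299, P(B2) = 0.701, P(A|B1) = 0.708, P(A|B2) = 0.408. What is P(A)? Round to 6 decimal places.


P(A) = P(A|B1)*P(B1) + P(A|B2)*P(B2)
P(A|B1)*P(B1) = 0.708 * 0.299 = 0.211692
P(A|B2)*P(B2) = 0.408 * 0.701 = 0.286008
P(A) = 0.211692 + 0.286008 = 0.4977

0.497700


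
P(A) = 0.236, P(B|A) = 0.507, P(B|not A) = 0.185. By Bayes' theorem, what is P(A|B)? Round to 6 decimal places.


P(A|B) = P(B|A)*P(A) / P(B), P(B) = P(B|A)*P(A) + P(B|not A)*P(not A)
P(B|A)*P(A) = 0.507 * 0.236 = 0.119652
P(B|not A)*P(not A) = 0.185 * 0.764 = 0.14134
P(B) = 0.119652 + 0.14134 = 0.260992
P(A|B) = 0.119652 / 0.260992 ≈ 0.45845083

0.458451


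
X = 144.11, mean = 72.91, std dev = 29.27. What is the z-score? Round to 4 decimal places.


z = (X - mu) / sigma
X - mu = 144.11 - 72.91 = 71.2
z = 71.2 / 29.27 = 7120/2927 ≈ 2.432525

2.4325


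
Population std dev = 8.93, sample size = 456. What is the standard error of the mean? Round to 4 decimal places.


SE = sigma / sqrt(n)
sqrt(456) ≈ 21.354157
SE = 8.93 / 21.354157 ≈ 0.418186

0.4182


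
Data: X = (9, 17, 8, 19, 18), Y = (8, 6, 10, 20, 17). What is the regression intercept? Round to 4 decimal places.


a = ybar - b*xbar, where b = sum((xi-xbar)(yi-ybar)) / sum((xi-xbar)^2)
n = 5, xbar = 71/5 = 14.2, ybar = 61/5 = 12.2
Sxy = sum((xi-xbar)(yi-ybar)) = 73.8
Sxx = sum((xi-xbar)^2) = 110.8
b = Sxy / Sxx = 369/554 ≈ 0.666065
a = 12.2 - 0.666065 * 14.2 = 1519/554 ≈ 2.741877

2.7419


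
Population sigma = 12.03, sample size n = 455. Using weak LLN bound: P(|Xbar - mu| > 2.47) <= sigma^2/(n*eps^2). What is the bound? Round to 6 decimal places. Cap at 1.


bound = min(1, sigma^2/(n*eps^2))
sigma^2 = 12.03^2 = 144.7209
n*eps^2 = 455 * 2.47^2 = 455 * 6.1009 = 2775.9095
sigma^2/(n*eps^2) = 144.7209 / 2775.9095 ≈ 0.05213459

0.052135


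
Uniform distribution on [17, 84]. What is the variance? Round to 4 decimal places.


Var = (b-a)^2 / 12
(b-a)^2 = (84 - 17)^2 = 4489
Var = 4489/12 ≈ 374.083333

374.0833


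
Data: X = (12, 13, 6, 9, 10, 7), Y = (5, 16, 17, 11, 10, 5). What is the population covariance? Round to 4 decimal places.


Cov = (1/n)*sum((xi-xbar)(yi-ybar))
n = 6, xbar = 57/6 = 9.5, ybar = 64/6 = 32/3 ≈ 10.666667
sum((xi-xbar)(yi-ybar)) = -4
Cov = -4 / 6 = -2/3 ≈ -0.666667

-0.6667


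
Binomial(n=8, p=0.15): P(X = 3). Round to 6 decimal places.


P = C(n,k) * p^k * (1-p)^(n-k)
C(8,3) = 56
p^k = 0.15^3 = 0.003375
(1-p)^(n-k) = 0.85^5 ≈ 0.4437053
P = 56 * 0.003375 * 0.4437053 ≈ 0.083860

0.083860


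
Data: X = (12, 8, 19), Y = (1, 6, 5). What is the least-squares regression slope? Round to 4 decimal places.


b = sum((xi-xbar)(yi-ybar)) / sum((xi-xbar)^2)
n = 3, xbar = 39/3 = 13, ybar = 12/3 = 4
Sxy = sum((xi-xbar)(yi-ybar)) = -1
Sxx = sum((xi-xbar)^2) = 62
b = Sxy / Sxx = -1/62 ≈ -0.016129

-0.0161


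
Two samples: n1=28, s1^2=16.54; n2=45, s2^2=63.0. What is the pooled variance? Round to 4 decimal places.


sp^2 = ((n1-1)*s1^2 + (n2-1)*s2^2)/(n1+n2-2)
(n1-1)*s1^2 = 27 * 16.54 = 446.58
(n2-1)*s2^2 = 44 * 63.0 = 2772
numerator = 446.58 + 2772 = 3218.58
n1+n2-2 = 71
sp^2 = 3218.58 / 71 = 160929/3550 ≈ 45.332113

45.3321


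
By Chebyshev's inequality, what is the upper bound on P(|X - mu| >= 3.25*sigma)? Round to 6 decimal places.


P <= 1/k^2
k^2 = 3.25^2 = 10.5625
1/k^2 = 1 / 10.5625 = 16/169 ≈ 0.09467456

0.094675


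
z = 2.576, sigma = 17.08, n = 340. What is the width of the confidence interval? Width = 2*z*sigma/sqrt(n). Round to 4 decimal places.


width = 2*z*sigma/sqrt(n)
2*z*sigma = 2 * 2.576 * 17.08 = 87.99616
sqrt(340) ≈ 18.439089
width = 87.99616 / 18.439089 ≈ 4.772262

4.7723


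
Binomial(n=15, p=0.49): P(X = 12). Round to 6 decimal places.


P = C(n,k) * p^k * (1-p)^(n-k)
C(15,12) = 455
p^k = 0.49^12 ≈ 0.0001915812
(1-p)^(n-k) = 0.51^3 = 0.132651
P = 455 * 0.0001915812 * 0.132651 ≈ 0.011563

0.011563


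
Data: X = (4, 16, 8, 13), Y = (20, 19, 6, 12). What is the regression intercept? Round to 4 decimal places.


a = ybar - b*xbar, where b = sum((xi-xbar)(yi-ybar)) / sum((xi-xbar)^2)
n = 4, xbar = 41/4 = 10.25, ybar = 57/4 = 14.25
Sxy = sum((xi-xbar)(yi-ybar)) = 3.75
Sxx = sum((xi-xbar)^2) = 84.75
b = Sxy / Sxx = 5/113 ≈ 0.044248
a = 14.25 - 0.044248 * 10.25 = 1559/113 ≈ 13.796460

13.7965


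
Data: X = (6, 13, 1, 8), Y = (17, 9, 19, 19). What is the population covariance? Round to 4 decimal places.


Cov = (1/n)*sum((xi-xbar)(yi-ybar))
n = 4, xbar = 28/4 = 7, ybar = 64/4 = 16
sum((xi-xbar)(yi-ybar)) = -58
Cov = -58 / 4 = -14.5

-14.5000


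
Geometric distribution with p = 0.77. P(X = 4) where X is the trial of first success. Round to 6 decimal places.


P = (1-p)^(k-1) * p
(1-p)^(k-1) = 0.23^3 = 0.012167
P = 0.012167 * 0.77 = 0.00936859

0.009369


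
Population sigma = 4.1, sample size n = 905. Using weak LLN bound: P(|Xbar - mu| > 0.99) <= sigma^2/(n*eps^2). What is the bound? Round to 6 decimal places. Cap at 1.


bound = min(1, sigma^2/(n*eps^2))
sigma^2 = 4.1^2 = 16.81
n*eps^2 = 905 * 0.99^2 = 905 * 0.9801 = 886.9905
sigma^2/(n*eps^2) = 16.81 / 886.9905 ≈ 0.01895172

0.018952


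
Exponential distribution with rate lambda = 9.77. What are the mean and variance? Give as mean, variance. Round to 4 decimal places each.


mean = 1/lam, var = 1/lam^2
mean = 1 / 9.77 = 100/977 ≈ 0.102354
lam^2 = 9.77^2 = 95.4529
var = 1 / 95.4529 ≈ 0.010476

0.1024, 0.0105


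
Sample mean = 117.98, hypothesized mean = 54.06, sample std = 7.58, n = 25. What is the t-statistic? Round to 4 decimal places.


t = (xbar - mu0) / (s/sqrt(n))
xbar - mu0 = 117.98 - 54.06 = 63.92
sqrt(25) = 5
s/sqrt(n) = 7.58 / 5 = 1.516
t = 63.92 / 1.516 = 15980/379 ≈ 42.163588

42.1636


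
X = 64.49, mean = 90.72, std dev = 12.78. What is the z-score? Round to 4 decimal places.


z = (X - mu) / sigma
X - mu = 64.49 - 90.72 = -26.23
z = -26.23 / 12.78 = -2623/1278 ≈ -2.052426

-2.0524


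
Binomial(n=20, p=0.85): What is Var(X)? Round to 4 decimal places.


Var = n*p*(1-p) = 20 * 0.85 * 0.15 = 2.55

2.5500


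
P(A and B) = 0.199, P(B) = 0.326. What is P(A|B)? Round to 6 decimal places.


P(A|B) = P(A and B) / P(B) = 0.199 / 0.326 = 199/326 ≈ 0.61042945

0.610429


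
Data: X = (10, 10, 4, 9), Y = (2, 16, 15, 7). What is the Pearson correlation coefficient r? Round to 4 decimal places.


r = sum((xi-xbar)(yi-ybar)) / sqrt(sum((xi-xbar)^2) * sum((yi-ybar)^2))
n = 4, xbar = 33/4 = 8.25, ybar = 40/4 = 10
Sxy = sum((xi-xbar)(yi-ybar)) = -27
Sxx = sum((xi-xbar)^2) = 24.75
Syy = sum((yi-ybar)^2) = 134
sqrt(Sxx*Syy) ≈ 57.589061
r = Sxy / sqrt(Sxx*Syy) = -27 / 57.589061 ≈ -0.468839

-0.4688


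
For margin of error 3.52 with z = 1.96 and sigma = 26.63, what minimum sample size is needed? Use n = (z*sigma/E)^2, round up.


z*sigma/E = 1.96 * 26.63 / 3.52 = 130487/8800 ≈ 14.828068
(z*sigma/E)^2 ≈ 219.871606
round up: n = 220

220


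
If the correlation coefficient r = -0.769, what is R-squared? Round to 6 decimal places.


R^2 = r^2 = (-0.769)^2 = 0.591361

0.591361


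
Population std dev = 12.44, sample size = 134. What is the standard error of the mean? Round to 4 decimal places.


SE = sigma / sqrt(n)
sqrt(134) ≈ 11.575837
SE = 12.44 / 11.575837 ≈ 1.074652

1.0747


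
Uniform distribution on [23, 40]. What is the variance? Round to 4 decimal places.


Var = (b-a)^2 / 12
(b-a)^2 = (40 - 23)^2 = 289
Var = 289/12 ≈ 24.083333

24.0833


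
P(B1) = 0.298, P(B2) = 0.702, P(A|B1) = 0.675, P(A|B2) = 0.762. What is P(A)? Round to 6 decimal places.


P(A) = P(A|B1)*P(B1) + P(A|B2)*P(B2)
P(A|B1)*P(B1) = 0.675 * 0.298 = 0.20115
P(A|B2)*P(B2) = 0.762 * 0.702 = 0.534924
P(A) = 0.20115 + 0.534924 = 0.736074

0.736074


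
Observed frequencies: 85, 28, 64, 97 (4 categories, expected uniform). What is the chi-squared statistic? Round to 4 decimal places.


chi2 = sum((O-E)^2/E), E = total/4
total = 274, E = 274/4 = 68.5
(85 - 68.5)^2 / 68.5 = 272.25 / 68.5 = 1089/274 ≈ 3.974453
(28 - 68.5)^2 / 68.5 = 1640.25 / 68.5 = 6561/274 ≈ 23.945255
(64 - 68.5)^2 / 68.5 = 20.25 / 68.5 = 81/274 ≈ 0.295620
(97 - 68.5)^2 / 68.5 = 812.25 / 68.5 = 3249/274 ≈ 11.857664
chi2 = 5490/137 ≈ 40.072993

40.0730


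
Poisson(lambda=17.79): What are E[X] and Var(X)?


E[X] = Var(X) = lambda = 17.79

17.79, 17.79


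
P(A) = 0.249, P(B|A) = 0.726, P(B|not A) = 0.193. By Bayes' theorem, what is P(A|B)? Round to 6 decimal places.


P(A|B) = P(B|A)*P(A) / P(B), P(B) = P(B|A)*P(A) + P(B|not A)*P(not A)
P(B|A)*P(A) = 0.726 * 0.249 = 0.180774
P(B|not A)*P(not A) = 0.193 * 0.751 = 0.144943
P(B) = 0.180774 + 0.144943 = 0.325717
P(A|B) = 0.180774 / 0.325717 ≈ 0.55500327

0.555003


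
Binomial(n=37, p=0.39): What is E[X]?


E[X] = n*p = 37 * 0.39 = 14.43

14.43


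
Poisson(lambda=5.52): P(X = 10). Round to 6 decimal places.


P = e^(-lam) * lam^k / k!
e^(-5.52) ≈ 0.004005848
lam^k = 5.52^10 ≈ 26265808.725454
k! = 10! = 3628800
P = 0.004005848 * 26265808.725454 / 3628800 ≈ 0.028995

0.028995


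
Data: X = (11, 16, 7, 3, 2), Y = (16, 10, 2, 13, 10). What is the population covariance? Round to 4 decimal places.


Cov = (1/n)*sum((xi-xbar)(yi-ybar))
n = 5, xbar = 39/5 = 7.8, ybar = 51/5 = 10.2
sum((xi-xbar)(yi-ybar)) = 11.2
Cov = 11.2 / 5 = 2.24

2.2400


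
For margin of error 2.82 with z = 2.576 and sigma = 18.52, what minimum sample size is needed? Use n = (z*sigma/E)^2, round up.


z*sigma/E = 2.576 * 18.52 / 2.82 ≈ 16.917560
(z*sigma/E)^2 ≈ 286.203846
round up: n = 287

287


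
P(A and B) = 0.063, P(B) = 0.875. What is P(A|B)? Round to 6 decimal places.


P(A|B) = P(A and B) / P(B) = 0.063 / 0.875 = 0.072

0.072000


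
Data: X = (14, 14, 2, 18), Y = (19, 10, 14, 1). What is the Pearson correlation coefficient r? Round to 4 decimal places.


r = sum((xi-xbar)(yi-ybar)) / sqrt(sum((xi-xbar)^2) * sum((yi-ybar)^2))
n = 4, xbar = 48/4 = 12, ybar = 44/4 = 11
Sxy = sum((xi-xbar)(yi-ybar)) = -76
Sxx = sum((xi-xbar)^2) = 144
Syy = sum((yi-ybar)^2) = 174
sqrt(Sxx*Syy) ≈ 158.290871
r = Sxy / sqrt(Sxx*Syy) = -76 / 158.290871 ≈ -0.480129

-0.4801


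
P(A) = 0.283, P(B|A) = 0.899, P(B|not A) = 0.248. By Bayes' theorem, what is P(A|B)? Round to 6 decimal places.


P(A|B) = P(B|A)*P(A) / P(B), P(B) = P(B|A)*P(A) + P(B|not A)*P(not A)
P(B|A)*P(A) = 0.899 * 0.283 = 0.254417
P(B|not A)*P(not A) = 0.248 * 0.717 = 0.177816
P(B) = 0.254417 + 0.177816 = 0.432233
P(A|B) = 0.254417 / 0.432233 ≈ 0.58861077

0.588611


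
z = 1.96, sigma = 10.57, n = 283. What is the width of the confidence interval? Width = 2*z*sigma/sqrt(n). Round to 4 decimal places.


width = 2*z*sigma/sqrt(n)
2*z*sigma = 2 * 1.96 * 10.57 = 41.4344
sqrt(283) ≈ 16.822604
width = 41.4344 / 16.822604 ≈ 2.463019

2.4630


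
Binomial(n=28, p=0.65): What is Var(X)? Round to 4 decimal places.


Var = n*p*(1-p) = 28 * 0.65 * 0.35 = 6.37

6.3700


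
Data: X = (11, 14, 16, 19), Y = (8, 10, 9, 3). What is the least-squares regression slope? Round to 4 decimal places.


b = sum((xi-xbar)(yi-ybar)) / sum((xi-xbar)^2)
n = 4, xbar = 60/4 = 15, ybar = 30/4 = 7.5
Sxy = sum((xi-xbar)(yi-ybar)) = -21
Sxx = sum((xi-xbar)^2) = 34
b = Sxy / Sxx = -21/34 ≈ -0.617647

-0.6176


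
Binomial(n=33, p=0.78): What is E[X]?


E[X] = n*p = 33 * 0.78 = 25.74

25.74


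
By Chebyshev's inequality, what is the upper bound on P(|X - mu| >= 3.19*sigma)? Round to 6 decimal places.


P <= 1/k^2
k^2 = 3.19^2 = 10.1761
1/k^2 = 1 / 10.1761 ≈ 0.09826947

0.098269


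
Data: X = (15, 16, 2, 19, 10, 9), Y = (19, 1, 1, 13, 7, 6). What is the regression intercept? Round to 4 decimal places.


a = ybar - b*xbar, where b = sum((xi-xbar)(yi-ybar)) / sum((xi-xbar)^2)
n = 6, xbar = 71/6 ≈ 11.833333, ybar = 47/6 ≈ 7.833333
Sxy = sum((xi-xbar)(yi-ybar)) = 707/6 ≈ 117.833333
Sxx = sum((xi-xbar)^2) = 1121/6 ≈ 186.833333
b = Sxy / Sxx = 707/1121 ≈ 0.630687
a = 7.833333 - 0.630687 * 11.833333 = 415/1121 ≈ 0.370205

0.3702


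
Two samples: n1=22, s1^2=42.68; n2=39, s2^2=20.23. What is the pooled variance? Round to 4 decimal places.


sp^2 = ((n1-1)*s1^2 + (n2-1)*s2^2)/(n1+n2-2)
(n1-1)*s1^2 = 21 * 42.68 = 896.28
(n2-1)*s2^2 = 38 * 20.23 = 768.74
numerator = 896.28 + 768.74 = 1665.02
n1+n2-2 = 59
sp^2 = 1665.02 / 59 = 83251/2950 ≈ 28.220678

28.2207


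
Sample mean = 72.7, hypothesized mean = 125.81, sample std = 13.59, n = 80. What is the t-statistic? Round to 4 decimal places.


t = (xbar - mu0) / (s/sqrt(n))
xbar - mu0 = 72.7 - 125.81 = -53.11
sqrt(80) ≈ 8.94427191
s/sqrt(n) = 13.59 / 8.94427191 ≈ 1.51940819
t = -53.11 / 1.51940819 ≈ -34.954399

-34.9544


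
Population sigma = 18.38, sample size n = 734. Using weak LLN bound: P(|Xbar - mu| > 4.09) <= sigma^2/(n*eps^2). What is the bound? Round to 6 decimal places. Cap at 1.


bound = min(1, sigma^2/(n*eps^2))
sigma^2 = 18.38^2 = 337.8244
n*eps^2 = 734 * 4.09^2 = 734 * 16.7281 = 12278.4254
sigma^2/(n*eps^2) = 337.8244 / 12278.4254 ≈ 0.02751366

0.027514


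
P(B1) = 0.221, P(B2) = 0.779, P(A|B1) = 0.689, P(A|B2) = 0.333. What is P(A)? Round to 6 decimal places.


P(A) = P(A|B1)*P(B1) + P(A|B2)*P(B2)
P(A|B1)*P(B1) = 0.689 * 0.221 = 0.152269
P(A|B2)*P(B2) = 0.333 * 0.779 = 0.259407
P(A) = 0.152269 + 0.259407 = 0.411676

0.411676


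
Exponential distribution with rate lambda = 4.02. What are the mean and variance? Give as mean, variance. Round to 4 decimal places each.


mean = 1/lam, var = 1/lam^2
mean = 1 / 4.02 = 50/201 ≈ 0.248756
lam^2 = 4.02^2 = 16.1604
var = 1 / 16.1604 ≈ 0.061880

0.2488, 0.0619


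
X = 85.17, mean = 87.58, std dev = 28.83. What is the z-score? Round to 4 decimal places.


z = (X - mu) / sigma
X - mu = 85.17 - 87.58 = -2.41
z = -2.41 / 28.83 = -241/2883 ≈ -0.083593

-0.0836


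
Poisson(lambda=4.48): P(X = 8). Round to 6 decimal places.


P = e^(-lam) * lam^k / k!
e^(-4.48) ≈ 0.01133341
lam^k = 4.48^8 ≈ 162264.722722
k! = 8! = 40320
P = 0.01133341 * 162264.722722 / 40320 ≈ 0.045610

0.045610


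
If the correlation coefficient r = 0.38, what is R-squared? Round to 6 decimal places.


R^2 = r^2 = (0.38)^2 = 0.1444

0.144400


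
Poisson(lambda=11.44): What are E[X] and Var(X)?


E[X] = Var(X) = lambda = 11.44

11.44, 11.44


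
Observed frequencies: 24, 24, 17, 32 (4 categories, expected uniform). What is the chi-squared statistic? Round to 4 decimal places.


chi2 = sum((O-E)^2/E), E = total/4
total = 97, E = 97/4 = 24.25
(24 - 24.25)^2 / 24.25 = 0.0625 / 24.25 = 1/388 ≈ 0.002577
(24 - 24.25)^2 / 24.25 = 0.0625 / 24.25 = 1/388 ≈ 0.002577
(17 - 24.25)^2 / 24.25 = 52.5625 / 24.25 = 841/388 ≈ 2.167526
(32 - 24.25)^2 / 24.25 = 60.0625 / 24.25 = 961/388 ≈ 2.476804
chi2 = 451/97 ≈ 4.649485

4.6495


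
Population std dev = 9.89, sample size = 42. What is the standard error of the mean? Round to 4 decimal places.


SE = sigma / sqrt(n)
sqrt(42) ≈ 6.480741
SE = 9.89 / 6.480741 ≈ 1.526060

1.5261


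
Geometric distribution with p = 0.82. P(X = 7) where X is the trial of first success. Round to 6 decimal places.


P = (1-p)^(k-1) * p
(1-p)^(k-1) = 0.18^6 ≈ 0.00003401222
P = 0.00003401222 * 0.82 ≈ 0.00002789002

0.000028


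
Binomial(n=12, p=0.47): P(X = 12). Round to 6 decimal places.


P = C(n,k) * p^k * (1-p)^(n-k)
C(12,12) = 1
p^k = 0.47^12 ≈ 0.0001161915
(1-p)^(n-k) = 0.53^0 = 1
P = 1 * 0.0001161915 * 1 ≈ 0.000116

0.000116


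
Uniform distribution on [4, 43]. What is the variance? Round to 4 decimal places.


Var = (b-a)^2 / 12
(b-a)^2 = (43 - 4)^2 = 1521
Var = 1521/12 = 126.75

126.7500


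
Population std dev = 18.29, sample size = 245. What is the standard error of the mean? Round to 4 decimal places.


SE = sigma / sqrt(n)
sqrt(245) ≈ 15.652476
SE = 18.29 / 15.652476 ≈ 1.168505

1.1685


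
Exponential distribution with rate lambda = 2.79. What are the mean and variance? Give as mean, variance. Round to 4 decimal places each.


mean = 1/lam, var = 1/lam^2
mean = 1 / 2.79 = 100/279 ≈ 0.358423
lam^2 = 2.79^2 = 7.7841
var = 1 / 7.7841 ≈ 0.128467

0.3584, 0.1285


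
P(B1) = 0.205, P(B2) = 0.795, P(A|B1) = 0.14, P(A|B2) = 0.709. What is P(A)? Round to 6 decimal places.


P(A) = P(A|B1)*P(B1) + P(A|B2)*P(B2)
P(A|B1)*P(B1) = 0.14 * 0.205 = 0.0287
P(A|B2)*P(B2) = 0.709 * 0.795 = 0.563655
P(A) = 0.0287 + 0.563655 = 0.592355

0.592355


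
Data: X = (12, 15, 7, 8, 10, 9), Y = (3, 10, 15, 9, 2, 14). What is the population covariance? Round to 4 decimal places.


Cov = (1/n)*sum((xi-xbar)(yi-ybar))
n = 6, xbar = 61/6 ≈ 10.166667, ybar = 53/6 ≈ 8.833333
sum((xi-xbar)(yi-ybar)) = -179/6 ≈ -29.833333
Cov = -29.833333 / 6 = -179/36 ≈ -4.972222

-4.9722


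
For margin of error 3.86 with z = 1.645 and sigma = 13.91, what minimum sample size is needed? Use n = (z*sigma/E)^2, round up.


z*sigma/E = 1.645 * 13.91 / 3.86 ≈ 5.927966
(z*sigma/E)^2 ≈ 35.140785
round up: n = 36

36


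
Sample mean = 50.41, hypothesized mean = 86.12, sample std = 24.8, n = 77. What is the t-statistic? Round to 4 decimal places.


t = (xbar - mu0) / (s/sqrt(n))
xbar - mu0 = 50.41 - 86.12 = -35.71
sqrt(77) ≈ 8.77496439
s/sqrt(n) = 24.8 / 8.77496439 ≈ 2.82622230
t = -35.71 / 2.82622230 ≈ -12.635241

-12.6352


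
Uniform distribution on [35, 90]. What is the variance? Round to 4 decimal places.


Var = (b-a)^2 / 12
(b-a)^2 = (90 - 35)^2 = 3025
Var = 3025/12 ≈ 252.083333

252.0833


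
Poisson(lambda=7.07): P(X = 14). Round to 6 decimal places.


P = e^(-lam) * lam^k / k!
e^(-7.07) ≈ 0.0008502331
lam^k = 7.07^14 ≈ 779599933062.706877
k! = 14! = 87178291200
P = 0.0008502331 * 779599933062.706877 / 87178291200 ≈ 0.007603

0.007603


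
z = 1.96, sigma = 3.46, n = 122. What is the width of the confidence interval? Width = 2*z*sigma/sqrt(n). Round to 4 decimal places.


width = 2*z*sigma/sqrt(n)
2*z*sigma = 2 * 1.96 * 3.46 = 13.5632
sqrt(122) ≈ 11.045361
width = 13.5632 / 11.045361 ≈ 1.227954

1.2280


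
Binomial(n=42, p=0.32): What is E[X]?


E[X] = n*p = 42 * 0.32 = 13.44

13.44


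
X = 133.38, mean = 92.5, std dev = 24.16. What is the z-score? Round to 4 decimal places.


z = (X - mu) / sigma
X - mu = 133.38 - 92.5 = 40.88
z = 40.88 / 24.16 = 511/302 ≈ 1.692053

1.6921


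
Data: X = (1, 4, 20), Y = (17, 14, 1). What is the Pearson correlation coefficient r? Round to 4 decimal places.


r = sum((xi-xbar)(yi-ybar)) / sqrt(sum((xi-xbar)^2) * sum((yi-ybar)^2))
n = 3, xbar = 25/3 ≈ 8.333333, ybar = 32/3 ≈ 10.666667
Sxy = sum((xi-xbar)(yi-ybar)) = -521/3 ≈ -173.666667
Sxx = sum((xi-xbar)^2) = 626/3 ≈ 208.666667
Syy = sum((yi-ybar)^2) = 434/3 ≈ 144.666667
sqrt(Sxx*Syy) ≈ 173.744384
r = Sxy / sqrt(Sxx*Syy) = -173.666667 / 173.744384 ≈ -0.999553

-0.9996


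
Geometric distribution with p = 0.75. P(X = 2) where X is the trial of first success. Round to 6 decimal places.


P = (1-p)^(k-1) * p
(1-p)^(k-1) = 0.25^1 = 0.25
P = 0.25 * 0.75 = 0.1875

0.187500


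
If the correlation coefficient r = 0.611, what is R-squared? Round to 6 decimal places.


R^2 = r^2 = (0.611)^2 = 0.373321

0.373321


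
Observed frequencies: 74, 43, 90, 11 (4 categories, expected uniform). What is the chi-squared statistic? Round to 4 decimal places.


chi2 = sum((O-E)^2/E), E = total/4
total = 218, E = 218/4 = 54.5
(74 - 54.5)^2 / 54.5 = 380.25 / 54.5 = 1521/218 ≈ 6.977064
(43 - 54.5)^2 / 54.5 = 132.25 / 54.5 = 529/218 ≈ 2.426606
(90 - 54.5)^2 / 54.5 = 1260.25 / 54.5 = 5041/218 ≈ 23.123853
(11 - 54.5)^2 / 54.5 = 1892.25 / 54.5 = 7569/218 ≈ 34.720183
chi2 = 7330/109 ≈ 67.247706

67.2477


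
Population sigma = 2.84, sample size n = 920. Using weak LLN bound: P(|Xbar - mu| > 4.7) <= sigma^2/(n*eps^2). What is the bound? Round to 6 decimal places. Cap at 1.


bound = min(1, sigma^2/(n*eps^2))
sigma^2 = 2.84^2 = 8.0656
n*eps^2 = 920 * 4.7^2 = 920 * 22.09 = 20322.8
sigma^2/(n*eps^2) = 8.0656 / 20322.8 ≈ 0.00039687

0.000397


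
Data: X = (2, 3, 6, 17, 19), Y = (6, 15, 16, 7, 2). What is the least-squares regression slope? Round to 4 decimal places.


b = sum((xi-xbar)(yi-ybar)) / sum((xi-xbar)^2)
n = 5, xbar = 47/5 = 9.4, ybar = 46/5 = 9.2
Sxy = sum((xi-xbar)(yi-ybar)) = -122.4
Sxx = sum((xi-xbar)^2) = 257.2
b = Sxy / Sxx = -306/643 ≈ -0.475894

-0.4759


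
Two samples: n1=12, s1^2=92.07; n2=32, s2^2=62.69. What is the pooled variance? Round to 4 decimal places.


sp^2 = ((n1-1)*s1^2 + (n2-1)*s2^2)/(n1+n2-2)
(n1-1)*s1^2 = 11 * 92.07 = 1012.77
(n2-1)*s2^2 = 31 * 62.69 = 1943.39
numerator = 1012.77 + 1943.39 = 2956.16
n1+n2-2 = 42
sp^2 = 2956.16 / 42 = 36952/525 ≈ 70.384762

70.3848


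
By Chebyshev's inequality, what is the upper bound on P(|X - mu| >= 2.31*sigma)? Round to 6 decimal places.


P <= 1/k^2
k^2 = 2.31^2 = 5.3361
1/k^2 = 1 / 5.3361 ≈ 0.18740278

0.187403


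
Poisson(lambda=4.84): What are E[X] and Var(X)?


E[X] = Var(X) = lambda = 4.84

4.84, 4.84


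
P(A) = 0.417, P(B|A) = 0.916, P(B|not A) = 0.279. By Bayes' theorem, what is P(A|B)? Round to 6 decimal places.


P(A|B) = P(B|A)*P(A) / P(B), P(B) = P(B|A)*P(A) + P(B|not A)*P(not A)
P(B|A)*P(A) = 0.916 * 0.417 = 0.381972
P(B|not A)*P(not A) = 0.279 * 0.583 = 0.162657
P(B) = 0.381972 + 0.162657 = 0.544629
P(A|B) = 0.381972 / 0.544629 ≈ 0.70134348

0.701343


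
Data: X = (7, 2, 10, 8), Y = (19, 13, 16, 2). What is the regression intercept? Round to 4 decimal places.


a = ybar - b*xbar, where b = sum((xi-xbar)(yi-ybar)) / sum((xi-xbar)^2)
n = 4, xbar = 27/4 = 6.75, ybar = 50/4 = 12.5
Sxy = sum((xi-xbar)(yi-ybar)) = -2.5
Sxx = sum((xi-xbar)^2) = 34.75
b = Sxy / Sxx = -10/139 ≈ -0.071942
a = 12.5 - (-0.071942) * 6.75 = 1805/139 ≈ 12.985612

12.9856


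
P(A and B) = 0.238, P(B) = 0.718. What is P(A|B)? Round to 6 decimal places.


P(A|B) = P(A and B) / P(B) = 0.238 / 0.718 = 119/359 ≈ 0.33147632

0.331476


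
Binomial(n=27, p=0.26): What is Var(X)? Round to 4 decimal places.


Var = n*p*(1-p) = 27 * 0.26 * 0.74 = 5.1948

5.1948


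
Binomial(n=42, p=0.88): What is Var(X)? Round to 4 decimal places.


Var = n*p*(1-p) = 42 * 0.88 * 0.12 = 4.4352

4.4352


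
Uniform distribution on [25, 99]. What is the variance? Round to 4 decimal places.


Var = (b-a)^2 / 12
(b-a)^2 = (99 - 25)^2 = 5476
Var = 5476/12 ≈ 456.333333

456.3333


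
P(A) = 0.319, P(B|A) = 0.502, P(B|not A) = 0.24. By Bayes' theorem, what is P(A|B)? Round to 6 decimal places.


P(A|B) = P(B|A)*P(A) / P(B), P(B) = P(B|A)*P(A) + P(B|not A)*P(not A)
P(B|A)*P(A) = 0.502 * 0.319 = 0.160138
P(B|not A)*P(not A) = 0.24 * 0.681 = 0.16344
P(B) = 0.160138 + 0.16344 = 0.323578
P(A|B) = 0.160138 / 0.323578 ≈ 0.49489768

0.494898


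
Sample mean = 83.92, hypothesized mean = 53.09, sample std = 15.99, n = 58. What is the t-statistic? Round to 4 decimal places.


t = (xbar - mu0) / (s/sqrt(n))
xbar - mu0 = 83.92 - 53.09 = 30.83
sqrt(58) ≈ 7.61577311
s/sqrt(n) = 15.99 / 7.61577311 ≈ 2.09958986
t = 30.83 / 2.09958986 ≈ 14.683820

14.6838


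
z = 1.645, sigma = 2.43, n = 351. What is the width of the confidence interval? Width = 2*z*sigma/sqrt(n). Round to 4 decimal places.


width = 2*z*sigma/sqrt(n)
2*z*sigma = 2 * 1.645 * 2.43 = 7.9947
sqrt(351) ≈ 18.734994
width = 7.9947 / 18.734994 ≈ 0.426726

0.4267


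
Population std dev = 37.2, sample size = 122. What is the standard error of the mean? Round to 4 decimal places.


SE = sigma / sqrt(n)
sqrt(122) ≈ 11.045361
SE = 37.2 / 11.045361 ≈ 3.367930

3.3679


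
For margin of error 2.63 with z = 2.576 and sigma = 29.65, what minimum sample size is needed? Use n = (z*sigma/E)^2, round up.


z*sigma/E = 2.576 * 29.65 / 2.63 = 190946/6575 ≈ 29.041217
(z*sigma/E)^2 ≈ 843.392269
round up: n = 844

844


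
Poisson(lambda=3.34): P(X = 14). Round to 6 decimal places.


P = e^(-lam) * lam^k / k!
e^(-3.34) ≈ 0.03543696
lam^k = 3.34^14 ≈ 21500597.810278
k! = 14! = 87178291200
P = 0.03543696 * 21500597.810278 / 87178291200 ≈ 0.000009

0.000009


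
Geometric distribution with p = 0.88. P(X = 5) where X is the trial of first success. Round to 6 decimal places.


P = (1-p)^(k-1) * p
(1-p)^(k-1) = 0.12^4 = 0.00020736
P = 0.00020736 * 0.88 = 0.0001824768

0.000182


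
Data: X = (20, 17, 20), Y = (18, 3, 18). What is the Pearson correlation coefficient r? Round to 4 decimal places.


r = sum((xi-xbar)(yi-ybar)) / sqrt(sum((xi-xbar)^2) * sum((yi-ybar)^2))
n = 3, xbar = 57/3 = 19, ybar = 39/3 = 13
Sxy = sum((xi-xbar)(yi-ybar)) = 30
Sxx = sum((xi-xbar)^2) = 6
Syy = sum((yi-ybar)^2) = 150
sqrt(Sxx*Syy) = 30
r = Sxy / sqrt(Sxx*Syy) = 30 / 30 = 1

1.0000


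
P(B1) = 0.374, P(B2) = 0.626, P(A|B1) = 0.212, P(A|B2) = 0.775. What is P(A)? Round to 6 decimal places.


P(A) = P(A|B1)*P(B1) + P(A|B2)*P(B2)
P(A|B1)*P(B1) = 0.212 * 0.374 = 0.079288
P(A|B2)*P(B2) = 0.775 * 0.626 = 0.48515
P(A) = 0.079288 + 0.48515 = 0.564438

0.564438


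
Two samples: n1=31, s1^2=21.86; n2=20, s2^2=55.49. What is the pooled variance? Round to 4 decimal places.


sp^2 = ((n1-1)*s1^2 + (n2-1)*s2^2)/(n1+n2-2)
(n1-1)*s1^2 = 30 * 21.86 = 655.8
(n2-1)*s2^2 = 19 * 55.49 = 1054.31
numerator = 655.8 + 1054.31 = 1710.11
n1+n2-2 = 49
sp^2 = 1710.11 / 49 = 171011/4900 ≈ 34.900204

34.9002


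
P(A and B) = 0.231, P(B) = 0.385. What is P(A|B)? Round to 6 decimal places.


P(A|B) = P(A and B) / P(B) = 0.231 / 0.385 = 0.6

0.600000


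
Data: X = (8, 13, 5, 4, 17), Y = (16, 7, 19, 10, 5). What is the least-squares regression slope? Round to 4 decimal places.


b = sum((xi-xbar)(yi-ybar)) / sum((xi-xbar)^2)
n = 5, xbar = 47/5 = 9.4, ybar = 57/5 = 11.4
Sxy = sum((xi-xbar)(yi-ybar)) = -96.8
Sxx = sum((xi-xbar)^2) = 121.2
b = Sxy / Sxx = -242/303 ≈ -0.798680

-0.7987


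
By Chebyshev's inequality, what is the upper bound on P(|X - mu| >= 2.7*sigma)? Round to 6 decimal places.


P <= 1/k^2
k^2 = 2.7^2 = 7.29
1/k^2 = 1 / 7.29 = 100/729 ≈ 0.13717421

0.137174


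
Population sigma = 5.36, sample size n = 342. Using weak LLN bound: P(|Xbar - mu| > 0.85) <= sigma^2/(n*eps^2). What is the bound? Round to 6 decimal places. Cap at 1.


bound = min(1, sigma^2/(n*eps^2))
sigma^2 = 5.36^2 = 28.7296
n*eps^2 = 342 * 0.85^2 = 342 * 0.7225 = 247.095
sigma^2/(n*eps^2) = 28.7296 / 247.095 ≈ 0.11626945

0.116269


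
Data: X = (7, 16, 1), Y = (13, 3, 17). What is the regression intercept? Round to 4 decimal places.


a = ybar - b*xbar, where b = sum((xi-xbar)(yi-ybar)) / sum((xi-xbar)^2)
n = 3, xbar = 24/3 = 8, ybar = 33/3 = 11
Sxy = sum((xi-xbar)(yi-ybar)) = -108
Sxx = sum((xi-xbar)^2) = 114
b = Sxy / Sxx = -18/19 ≈ -0.947368
a = 11 - (-0.947368) * 8 = 353/19 ≈ 18.578947

18.5789


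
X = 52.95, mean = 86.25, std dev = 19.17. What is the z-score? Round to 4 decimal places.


z = (X - mu) / sigma
X - mu = 52.95 - 86.25 = -33.3
z = -33.3 / 19.17 = -370/213 ≈ -1.737089

-1.7371


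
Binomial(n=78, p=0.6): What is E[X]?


E[X] = n*p = 78 * 0.6 = 46.8

46.8


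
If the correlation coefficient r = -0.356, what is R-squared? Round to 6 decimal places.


R^2 = r^2 = (-0.356)^2 = 0.126736

0.126736


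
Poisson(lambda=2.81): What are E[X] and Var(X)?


E[X] = Var(X) = lambda = 2.81

2.81, 2.81


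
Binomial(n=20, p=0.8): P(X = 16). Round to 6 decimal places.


P = C(n,k) * p^k * (1-p)^(n-k)
C(20,16) = 4845
p^k = 0.8^16 ≈ 0.02814750
(1-p)^(n-k) = 0.2^4 = 0.0016
P = 4845 * 0.02814750 * 0.0016 ≈ 0.218199

0.218199


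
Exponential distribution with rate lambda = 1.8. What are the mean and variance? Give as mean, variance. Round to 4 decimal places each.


mean = 1/lam, var = 1/lam^2
mean = 1 / 1.8 = 5/9 ≈ 0.555556
lam^2 = 1.8^2 = 3.24
var = 1 / 3.24 = 25/81 ≈ 0.308642

0.5556, 0.3086


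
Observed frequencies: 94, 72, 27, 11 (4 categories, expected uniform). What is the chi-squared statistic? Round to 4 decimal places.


chi2 = sum((O-E)^2/E), E = total/4
total = 204, E = 204/4 = 51
(94 - 51)^2 / 51 = 1849 / 51 = 1849/51 ≈ 36.254902
(72 - 51)^2 / 51 = 441 / 51 = 147/17 ≈ 8.647059
(27 - 51)^2 / 51 = 576 / 51 = 192/17 ≈ 11.294118
(11 - 51)^2 / 51 = 1600 / 51 = 1600/51 ≈ 31.372549
chi2 = 4466/51 ≈ 87.568627

87.5686


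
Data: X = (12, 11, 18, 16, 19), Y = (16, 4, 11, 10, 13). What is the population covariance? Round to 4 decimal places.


Cov = (1/n)*sum((xi-xbar)(yi-ybar))
n = 5, xbar = 76/5 = 15.2, ybar = 54/5 = 10.8
sum((xi-xbar)(yi-ybar)) = 20.2
Cov = 20.2 / 5 = 4.04

4.0400


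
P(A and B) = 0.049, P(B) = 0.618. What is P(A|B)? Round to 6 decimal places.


P(A|B) = P(A and B) / P(B) = 0.049 / 0.618 = 49/618 ≈ 0.07928803

0.079288


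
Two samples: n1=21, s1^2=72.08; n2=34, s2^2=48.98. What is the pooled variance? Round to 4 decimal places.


sp^2 = ((n1-1)*s1^2 + (n2-1)*s2^2)/(n1+n2-2)
(n1-1)*s1^2 = 20 * 72.08 = 1441.6
(n2-1)*s2^2 = 33 * 48.98 = 1616.34
numerator = 1441.6 + 1616.34 = 3057.94
n1+n2-2 = 53
sp^2 = 3057.94 / 53 = 152897/2650 ≈ 57.696981

57.6970


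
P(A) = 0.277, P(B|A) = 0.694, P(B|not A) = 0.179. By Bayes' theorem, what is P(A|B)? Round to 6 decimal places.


P(A|B) = P(B|A)*P(A) / P(B), P(B) = P(B|A)*P(A) + P(B|not A)*P(not A)
P(B|A)*P(A) = 0.694 * 0.277 = 0.192238
P(B|not A)*P(not A) = 0.179 * 0.723 = 0.129417
P(B) = 0.192238 + 0.129417 = 0.321655
P(A|B) = 0.192238 / 0.321655 ≈ 0.59765276

0.597653


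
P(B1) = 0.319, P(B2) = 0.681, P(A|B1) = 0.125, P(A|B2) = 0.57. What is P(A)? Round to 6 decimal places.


P(A) = P(A|B1)*P(B1) + P(A|B2)*P(B2)
P(A|B1)*P(B1) = 0.125 * 0.319 = 0.039875
P(A|B2)*P(B2) = 0.57 * 0.681 = 0.38817
P(A) = 0.039875 + 0.38817 = 0.428045

0.428045


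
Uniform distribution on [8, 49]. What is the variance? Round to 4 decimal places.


Var = (b-a)^2 / 12
(b-a)^2 = (49 - 8)^2 = 1681
Var = 1681/12 ≈ 140.083333

140.0833


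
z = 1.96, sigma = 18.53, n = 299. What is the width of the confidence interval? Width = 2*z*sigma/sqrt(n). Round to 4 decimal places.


width = 2*z*sigma/sqrt(n)
2*z*sigma = 2 * 1.96 * 18.53 = 72.6376
sqrt(299) ≈ 17.291616
width = 72.6376 / 17.291616 ≈ 4.200741

4.2007


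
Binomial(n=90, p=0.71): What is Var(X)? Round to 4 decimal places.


Var = n*p*(1-p) = 90 * 0.71 * 0.29 = 18.531

18.5310


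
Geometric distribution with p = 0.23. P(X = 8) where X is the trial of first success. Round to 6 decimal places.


P = (1-p)^(k-1) * p
(1-p)^(k-1) = 0.77^7 ≈ 0.1604852
P = 0.1604852 * 0.23 ≈ 0.03691160

0.036912


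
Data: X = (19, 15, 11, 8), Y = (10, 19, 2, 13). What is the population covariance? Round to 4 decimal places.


Cov = (1/n)*sum((xi-xbar)(yi-ybar))
n = 4, xbar = 53/4 = 13.25, ybar = 44/4 = 11
sum((xi-xbar)(yi-ybar)) = 18
Cov = 18 / 4 = 4.5

4.5000


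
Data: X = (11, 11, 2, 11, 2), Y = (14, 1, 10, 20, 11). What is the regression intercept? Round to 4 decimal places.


a = ybar - b*xbar, where b = sum((xi-xbar)(yi-ybar)) / sum((xi-xbar)^2)
n = 5, xbar = 37/5 = 7.4, ybar = 56/5 = 11.2
Sxy = sum((xi-xbar)(yi-ybar)) = 12.6
Sxx = sum((xi-xbar)^2) = 97.2
b = Sxy / Sxx = 7/54 ≈ 0.129630
a = 11.2 - 0.129630 * 7.4 = 553/54 ≈ 10.240741

10.2407


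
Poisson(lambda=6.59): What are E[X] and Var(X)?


E[X] = Var(X) = lambda = 6.59

6.59, 6.59


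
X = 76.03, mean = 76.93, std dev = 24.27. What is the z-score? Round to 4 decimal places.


z = (X - mu) / sigma
X - mu = 76.03 - 76.93 = -0.9
z = -0.9 / 24.27 = -30/809 ≈ -0.037083

-0.0371


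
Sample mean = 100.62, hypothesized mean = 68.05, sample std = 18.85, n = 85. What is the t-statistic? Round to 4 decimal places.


t = (xbar - mu0) / (s/sqrt(n))
xbar - mu0 = 100.62 - 68.05 = 32.57
sqrt(85) ≈ 9.21954446
s/sqrt(n) = 18.85 / 9.21954446 ≈ 2.04456956
t = 32.57 / 2.04456956 ≈ 15.930003

15.9300


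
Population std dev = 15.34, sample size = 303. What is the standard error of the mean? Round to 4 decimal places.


SE = sigma / sqrt(n)
sqrt(303) ≈ 17.406895
SE = 15.34 / 17.406895 ≈ 0.881260

0.8813


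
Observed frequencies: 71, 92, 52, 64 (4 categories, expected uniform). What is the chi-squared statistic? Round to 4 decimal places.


chi2 = sum((O-E)^2/E), E = total/4
total = 279, E = 279/4 = 69.75
(71 - 69.75)^2 / 69.75 = 1.5625 / 69.75 = 25/1116 ≈ 0.022401
(92 - 69.75)^2 / 69.75 = 495.0625 / 69.75 = 7921/1116 ≈ 7.097670
(52 - 69.75)^2 / 69.75 = 315.0625 / 69.75 = 5041/1116 ≈ 4.517025
(64 - 69.75)^2 / 69.75 = 33.0625 / 69.75 = 529/1116 ≈ 0.474014
chi2 = 109/9 ≈ 12.111111

12.1111


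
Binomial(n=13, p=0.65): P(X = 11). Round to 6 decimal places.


P = C(n,k) * p^k * (1-p)^(n-k)
C(13,11) = 78
p^k = 0.65^11 ≈ 0.008750783
(1-p)^(n-k) = 0.35^2 = 0.1225
P = 78 * 0.008750783 * 0.1225 ≈ 0.083614

0.083614


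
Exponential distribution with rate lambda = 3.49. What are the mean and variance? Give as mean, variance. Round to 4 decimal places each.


mean = 1/lam, var = 1/lam^2
mean = 1 / 3.49 = 100/349 ≈ 0.286533
lam^2 = 3.49^2 = 12.1801
var = 1 / 12.1801 ≈ 0.082101

0.2865, 0.0821


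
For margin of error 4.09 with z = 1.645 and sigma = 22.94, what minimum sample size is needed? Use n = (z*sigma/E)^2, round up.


z*sigma/E = 1.645 * 22.94 / 4.09 ≈ 9.226479
(z*sigma/E)^2 ≈ 85.127919
round up: n = 86

86


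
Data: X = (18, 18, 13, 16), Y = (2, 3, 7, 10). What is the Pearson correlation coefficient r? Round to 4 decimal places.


r = sum((xi-xbar)(yi-ybar)) / sqrt(sum((xi-xbar)^2) * sum((yi-ybar)^2))
n = 4, xbar = 65/4 = 16.25, ybar = 22/4 = 5.5
Sxy = sum((xi-xbar)(yi-ybar)) = -16.5
Sxx = sum((xi-xbar)^2) = 16.75
Syy = sum((yi-ybar)^2) = 41
sqrt(Sxx*Syy) ≈ 26.205915
r = Sxy / sqrt(Sxx*Syy) = -16.5 / 26.205915 ≈ -0.629629

-0.6296


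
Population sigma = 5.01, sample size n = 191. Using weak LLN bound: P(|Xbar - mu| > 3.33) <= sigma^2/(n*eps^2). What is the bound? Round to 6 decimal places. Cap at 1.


bound = min(1, sigma^2/(n*eps^2))
sigma^2 = 5.01^2 = 25.1001
n*eps^2 = 191 * 3.33^2 = 191 * 11.0889 = 2117.9799
sigma^2/(n*eps^2) = 25.1001 / 2117.9799 ≈ 0.01185096

0.011851


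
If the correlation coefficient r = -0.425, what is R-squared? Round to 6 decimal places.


R^2 = r^2 = (-0.425)^2 = 0.180625

0.180625


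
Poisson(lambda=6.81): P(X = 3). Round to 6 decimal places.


P = e^(-lam) * lam^k / k!
e^(-6.81) ≈ 0.001102693
lam^k = 6.81^3 = 315.821241
k! = 3! = 6
P = 0.001102693 * 315.821241 / 6 ≈ 0.058042

0.058042


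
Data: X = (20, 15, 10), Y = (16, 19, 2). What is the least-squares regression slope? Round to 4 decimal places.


b = sum((xi-xbar)(yi-ybar)) / sum((xi-xbar)^2)
n = 3, xbar = 45/3 = 15, ybar = 37/3 ≈ 12.333333
Sxy = sum((xi-xbar)(yi-ybar)) = 70
Sxx = sum((xi-xbar)^2) = 50
b = Sxy / Sxx = 1.4

1.4000


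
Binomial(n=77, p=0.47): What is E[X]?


E[X] = n*p = 77 * 0.47 = 36.19

36.19


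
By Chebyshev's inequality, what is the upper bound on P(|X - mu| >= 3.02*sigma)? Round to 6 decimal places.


P <= 1/k^2
k^2 = 3.02^2 = 9.1204
1/k^2 = 1 / 9.1204 ≈ 0.10964431

0.109644


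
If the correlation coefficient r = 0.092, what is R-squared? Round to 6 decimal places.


R^2 = r^2 = (0.092)^2 = 0.008464

0.008464


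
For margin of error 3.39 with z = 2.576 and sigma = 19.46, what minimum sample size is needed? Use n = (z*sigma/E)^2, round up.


z*sigma/E = 2.576 * 19.46 / 3.39 ≈ 14.787304
(z*sigma/E)^2 ≈ 218.664355
round up: n = 219

219


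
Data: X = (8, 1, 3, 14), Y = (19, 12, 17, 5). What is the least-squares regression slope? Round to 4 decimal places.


b = sum((xi-xbar)(yi-ybar)) / sum((xi-xbar)^2)
n = 4, xbar = 26/4 = 6.5, ybar = 53/4 = 13.25
Sxy = sum((xi-xbar)(yi-ybar)) = -59.5
Sxx = sum((xi-xbar)^2) = 101
b = Sxy / Sxx = -119/202 ≈ -0.589109

-0.5891


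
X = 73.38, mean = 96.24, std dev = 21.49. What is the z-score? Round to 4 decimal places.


z = (X - mu) / sigma
X - mu = 73.38 - 96.24 = -22.86
z = -22.86 / 21.49 = -2286/2149 ≈ -1.063751

-1.0638


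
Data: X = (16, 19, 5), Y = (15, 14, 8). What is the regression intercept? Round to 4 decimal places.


a = ybar - b*xbar, where b = sum((xi-xbar)(yi-ybar)) / sum((xi-xbar)^2)
n = 3, xbar = 40/3 ≈ 13.333333, ybar = 37/3 ≈ 12.333333
Sxy = sum((xi-xbar)(yi-ybar)) = 158/3 ≈ 52.666667
Sxx = sum((xi-xbar)^2) = 326/3 ≈ 108.666667
b = Sxy / Sxx = 79/163 ≈ 0.484663
a = 12.333333 - 0.484663 * 13.333333 = 957/163 ≈ 5.871166

5.8712


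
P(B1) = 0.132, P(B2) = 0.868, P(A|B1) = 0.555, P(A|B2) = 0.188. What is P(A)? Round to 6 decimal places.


P(A) = P(A|B1)*P(B1) + P(A|B2)*P(B2)
P(A|B1)*P(B1) = 0.555 * 0.132 = 0.07326
P(A|B2)*P(B2) = 0.188 * 0.868 = 0.163184
P(A) = 0.07326 + 0.163184 = 0.236444

0.236444


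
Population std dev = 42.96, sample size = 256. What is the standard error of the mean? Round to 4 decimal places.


SE = sigma / sqrt(n)
sqrt(256) = 16
SE = 42.96 / 16 = 2.685

2.6850


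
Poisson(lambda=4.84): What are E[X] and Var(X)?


E[X] = Var(X) = lambda = 4.84

4.84, 4.84


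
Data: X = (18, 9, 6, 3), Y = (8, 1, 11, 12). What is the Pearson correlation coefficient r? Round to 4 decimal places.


r = sum((xi-xbar)(yi-ybar)) / sqrt(sum((xi-xbar)^2) * sum((yi-ybar)^2))
n = 4, xbar = 36/4 = 9, ybar = 32/4 = 8
Sxy = sum((xi-xbar)(yi-ybar)) = -33
Sxx = sum((xi-xbar)^2) = 126
Syy = sum((yi-ybar)^2) = 74
sqrt(Sxx*Syy) ≈ 96.560862
r = Sxy / sqrt(Sxx*Syy) = -33 / 96.560862 ≈ -0.341753

-0.3418


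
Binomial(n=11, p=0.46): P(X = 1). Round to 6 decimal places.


P = C(n,k) * p^k * (1-p)^(n-k)
C(11,1) = 11
p^k = 0.46^1 = 0.46
(1-p)^(n-k) = 0.54^10 ≈ 0.002108325
P = 11 * 0.46 * 0.002108325 ≈ 0.010668

0.010668


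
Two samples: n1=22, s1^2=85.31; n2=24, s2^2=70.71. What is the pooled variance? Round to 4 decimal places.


sp^2 = ((n1-1)*s1^2 + (n2-1)*s2^2)/(n1+n2-2)
(n1-1)*s1^2 = 21 * 85.31 = 1791.51
(n2-1)*s2^2 = 23 * 70.71 = 1626.33
numerator = 1791.51 + 1626.33 = 3417.84
n1+n2-2 = 44
sp^2 = 3417.84 / 44 = 42723/550 ≈ 77.678182

77.6782


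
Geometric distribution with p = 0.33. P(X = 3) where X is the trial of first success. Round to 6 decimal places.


P = (1-p)^(k-1) * p
(1-p)^(k-1) = 0.67^2 = 0.4489
P = 0.4489 * 0.33 = 0.148137

0.148137


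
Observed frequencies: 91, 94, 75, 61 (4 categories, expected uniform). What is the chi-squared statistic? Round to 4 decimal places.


chi2 = sum((O-E)^2/E), E = total/4
total = 321, E = 321/4 = 80.25
(91 - 80.25)^2 / 80.25 = 115.5625 / 80.25 = 1849/1284 ≈ 1.440031
(94 - 80.25)^2 / 80.25 = 189.0625 / 80.25 = 3025/1284 ≈ 2.355919
(75 - 80.25)^2 / 80.25 = 27.5625 / 80.25 = 147/428 ≈ 0.343458
(61 - 80.25)^2 / 80.25 = 370.5625 / 80.25 = 5929/1284 ≈ 4.617601
chi2 = 937/107 ≈ 8.757009

8.7570
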